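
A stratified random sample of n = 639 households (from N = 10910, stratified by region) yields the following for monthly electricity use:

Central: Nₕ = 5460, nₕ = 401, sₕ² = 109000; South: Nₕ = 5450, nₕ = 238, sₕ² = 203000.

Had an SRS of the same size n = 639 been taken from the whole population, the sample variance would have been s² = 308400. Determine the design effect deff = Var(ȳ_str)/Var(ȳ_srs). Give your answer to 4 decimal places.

Var(ȳ_str) = Σ Wₕ²(1−fₕ)sₕ²/nₕ with Wₕ = Nₕ/10910:
  Central: (5460/10910)²·(1−401/5460)·109000/401 = 63.079748
  South: (5450/10910)²·(1−238/5450)·203000/238 = 203.54971
  → Var(ȳ_str) = 266.62946.
Var(ȳ_srs) = (1 − 639/10910)·308400/639 = 454.36146.
deff = 266.62946 / 454.36146 = 0.5868.

0.5868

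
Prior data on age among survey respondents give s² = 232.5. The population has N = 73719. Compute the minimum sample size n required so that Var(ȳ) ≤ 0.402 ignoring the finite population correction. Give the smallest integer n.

579

Without fpc, n₀ = s²/D = 232.5/0.402 = 578.3582.
Rounding up, n = 579.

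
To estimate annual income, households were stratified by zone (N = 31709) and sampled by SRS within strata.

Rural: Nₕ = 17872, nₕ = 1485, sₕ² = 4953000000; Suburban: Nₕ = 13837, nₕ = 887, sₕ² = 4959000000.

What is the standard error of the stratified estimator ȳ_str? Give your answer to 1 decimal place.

1402.8

Var(ȳ_str) = Σₕ Wₕ²(1 − fₕ)sₕ²/nₕ with Wₕ = Nₕ/N, N = 31709.
Rural: Wₕ = 0.56362547; term = 0.56362547²·(1 − 0.08309087)·4953000000/1485 = 971514.73.
Suburban: Wₕ = 0.43637453; term = 0.43637453²·(1 − 0.06410349)·4959000000/887 = 996361.89.
Sum = 1.9678766 × 10^6.
SE = √(1.9678766 × 10^6) = 1402.8.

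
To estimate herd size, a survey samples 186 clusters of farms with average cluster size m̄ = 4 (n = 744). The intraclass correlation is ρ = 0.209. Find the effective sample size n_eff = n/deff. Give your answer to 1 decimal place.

457.3

deff = 1 + (4 − 1)·0.209 = 1 + 0.627 = 1.627.
n_eff = 744 / 1.627 = 457.3.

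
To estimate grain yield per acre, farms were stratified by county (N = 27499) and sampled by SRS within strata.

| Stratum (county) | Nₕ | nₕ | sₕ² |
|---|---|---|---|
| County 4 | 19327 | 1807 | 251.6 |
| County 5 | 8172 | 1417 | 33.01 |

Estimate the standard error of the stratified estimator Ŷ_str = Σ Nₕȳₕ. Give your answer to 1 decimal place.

6959.4

Var(Ŷ_str) = Σₕ Nₕ²(1 − fₕ)sₕ²/nₕ.
County 4: 19327²·(1 − 1807/19327)·251.6/1807 = 4.7146671 × 10^7.
County 5: 8172²·(1 − 1417/8172)·33.01/1417 = 1.2859657 × 10^6.
Sum = 4.8432637 × 10^7.
SE = √(4.8432637 × 10^7) = 6959.4.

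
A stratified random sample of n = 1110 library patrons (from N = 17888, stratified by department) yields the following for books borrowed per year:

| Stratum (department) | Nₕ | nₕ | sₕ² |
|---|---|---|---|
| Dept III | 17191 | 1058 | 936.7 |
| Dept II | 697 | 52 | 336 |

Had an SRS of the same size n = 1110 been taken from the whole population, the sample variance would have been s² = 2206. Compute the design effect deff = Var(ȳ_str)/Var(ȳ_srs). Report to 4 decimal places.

Var(ȳ_str) = Σ Wₕ²(1−fₕ)sₕ²/nₕ with Wₕ = Nₕ/17888:
  Dept III: (17191/17888)²·(1−1058/17191)·936.7/1058 = 0.76737484
  Dept II: (697/17888)²·(1−52/697)·336/52 = 0.0090783068
  → Var(ȳ_str) = 0.77645315.
Var(ȳ_srs) = (1 − 1110/17888)·2206/1110 = 1.8640645.
deff = 0.77645315 / 1.8640645 = 0.4165.

0.4165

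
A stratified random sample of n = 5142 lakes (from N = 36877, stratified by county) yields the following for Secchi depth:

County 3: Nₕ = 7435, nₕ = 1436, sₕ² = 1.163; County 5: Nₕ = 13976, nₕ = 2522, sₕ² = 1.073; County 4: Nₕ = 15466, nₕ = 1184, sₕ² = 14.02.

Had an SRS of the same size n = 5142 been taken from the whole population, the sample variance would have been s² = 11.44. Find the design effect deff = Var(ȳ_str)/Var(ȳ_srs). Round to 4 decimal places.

1.0446

Var(ȳ_str) = Σ Wₕ²(1−fₕ)sₕ²/nₕ with Wₕ = Nₕ/36877:
  County 3: (7435/36877)²·(1−1436/7435)·1.163/1436 = 2.6562806 × 10^-5
  County 5: (13976/36877)²·(1−2522/13976)·1.073/2522 = 5.0082217 × 10^-5
  County 4: (15466/36877)²·(1−1184/15466)·14.02/1184 = 0.0019233228
  → Var(ȳ_str) = 0.0019999678.
Var(ȳ_srs) = (1 − 5142/36877)·11.44/5142 = 0.0019145948.
deff = 0.0019999678 / 0.0019145948 = 1.0446.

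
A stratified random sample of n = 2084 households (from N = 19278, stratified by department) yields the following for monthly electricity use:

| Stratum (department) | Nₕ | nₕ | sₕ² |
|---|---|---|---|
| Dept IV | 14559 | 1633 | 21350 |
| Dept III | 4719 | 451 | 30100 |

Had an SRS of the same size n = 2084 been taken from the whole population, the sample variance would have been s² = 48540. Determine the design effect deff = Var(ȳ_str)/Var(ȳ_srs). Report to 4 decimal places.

0.4928

Var(ȳ_str) = Σ Wₕ²(1−fₕ)sₕ²/nₕ with Wₕ = Nₕ/19278:
  Dept IV: (14559/19278)²·(1−1633/14559)·21350/1633 = 6.620388
  Dept III: (4719/19278)²·(1−451/4719)·30100/451 = 3.6169324
  → Var(ȳ_str) = 10.23732.
Var(ȳ_srs) = (1 − 2084/19278)·48540/2084 = 20.773851.
deff = 10.23732 / 20.773851 = 0.4928.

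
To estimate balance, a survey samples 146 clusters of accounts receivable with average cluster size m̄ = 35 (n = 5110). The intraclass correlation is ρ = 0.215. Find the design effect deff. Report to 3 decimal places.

deff = 1 + (35 − 1)·0.215 = 1 + 7.31 = 8.31.

8.310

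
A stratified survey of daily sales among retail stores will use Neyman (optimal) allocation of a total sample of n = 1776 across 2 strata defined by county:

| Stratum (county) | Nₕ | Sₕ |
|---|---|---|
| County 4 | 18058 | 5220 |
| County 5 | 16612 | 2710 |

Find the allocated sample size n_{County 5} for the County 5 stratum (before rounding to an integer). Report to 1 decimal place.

Neyman allocation: nₕ = n·NₕSₕ / Σⱼ NⱼSⱼ.
Σ NⱼSⱼ = 18058·5220 + 16612·2710 = 1.3928128 × 10^8.
n_{County 5} = 1776·16612·2710 / (1.3928128 × 10^8) = 574.0.

574.0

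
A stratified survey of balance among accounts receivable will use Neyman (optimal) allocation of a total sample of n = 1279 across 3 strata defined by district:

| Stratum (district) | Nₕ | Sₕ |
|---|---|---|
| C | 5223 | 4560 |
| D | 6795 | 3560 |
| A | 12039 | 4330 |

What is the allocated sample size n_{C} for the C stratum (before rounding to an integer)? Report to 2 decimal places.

Neyman allocation: nₕ = n·NₕSₕ / Σⱼ NⱼSⱼ.
Σ NⱼSⱼ = 5223·4560 + 6795·3560 + 12039·4330 = 1.0013595 × 10^8.
n_{C} = 1279·5223·4560 / (1.0013595 × 10^8) = 304.20.

304.20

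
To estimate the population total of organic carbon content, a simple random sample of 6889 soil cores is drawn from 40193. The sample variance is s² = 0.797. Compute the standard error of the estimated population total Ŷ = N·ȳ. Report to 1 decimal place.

Var(Ŷ) = N²·Var(ȳ) = N²·(1 − n/N)·s²/n.
f = 6889/40193 = 0.17139800; Var(ȳ) = 0.82860200·0.797/6889 = 9.5862359 × 10^-5.
Var(Ŷ) = 40193² · (9.5862359 × 10^-5) = 154863.46.
SE(Ŷ) = √(154863.46) = 393.5.

393.5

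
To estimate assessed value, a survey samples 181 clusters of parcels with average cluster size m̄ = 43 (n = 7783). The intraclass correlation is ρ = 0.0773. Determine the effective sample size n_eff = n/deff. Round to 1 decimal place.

deff = 1 + (43 − 1)·0.0773 = 1 + 3.2466 = 4.2466.
n_eff = 7783 / 4.2466 = 1832.8.

1832.8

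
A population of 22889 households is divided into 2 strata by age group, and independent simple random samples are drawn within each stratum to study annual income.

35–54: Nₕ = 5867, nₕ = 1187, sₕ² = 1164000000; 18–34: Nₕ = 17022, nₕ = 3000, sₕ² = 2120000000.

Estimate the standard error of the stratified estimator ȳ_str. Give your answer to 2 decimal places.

Var(ȳ_str) = Σₕ Wₕ²(1 − fₕ)sₕ²/nₕ with Wₕ = Nₕ/N, N = 22889.
35–54: Wₕ = 0.25632400; term = 0.25632400²·(1 − 0.20231805)·1164000000/1187 = 51393.78.
18–34: Wₕ = 0.74367600; term = 0.74367600²·(1 − 0.17624251)·2120000000/3000 = 321944.88.
Sum = 373338.66.
SE = √(373338.66) = 611.01.

611.01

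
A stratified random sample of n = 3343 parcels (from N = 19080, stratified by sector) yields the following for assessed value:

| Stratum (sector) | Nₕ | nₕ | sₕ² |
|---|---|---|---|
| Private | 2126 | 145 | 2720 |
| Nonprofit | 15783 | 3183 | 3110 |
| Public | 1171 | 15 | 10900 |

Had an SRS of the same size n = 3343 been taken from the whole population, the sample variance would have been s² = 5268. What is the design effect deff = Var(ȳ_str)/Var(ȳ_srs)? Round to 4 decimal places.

Var(ȳ_str) = Σ Wₕ²(1−fₕ)sₕ²/nₕ with Wₕ = Nₕ/19080:
  Private: (2126/19080)²·(1−145/2126)·2720/145 = 0.21701607
  Nonprofit: (15783/19080)²·(1−3183/15783)·3110/3183 = 0.53373676
  Public: (1171/19080)²·(1−15/1171)·10900/15 = 2.702049
  → Var(ȳ_str) = 3.4528018.
Var(ȳ_srs) = (1 − 3343/19080)·5268/3343 = 1.2997295.
deff = 3.4528018 / 1.2997295 = 2.6566.

2.6566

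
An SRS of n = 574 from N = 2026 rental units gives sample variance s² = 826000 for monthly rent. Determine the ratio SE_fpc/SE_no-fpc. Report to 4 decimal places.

0.8466

f = n/N = 574/2026 = 0.28331688.
SE_no-fpc = √(s²/n) = 37.934475; SE_fpc = √((1−f)s²/n) = 32.114241.
Ratio = √(1−f) = 0.84657139.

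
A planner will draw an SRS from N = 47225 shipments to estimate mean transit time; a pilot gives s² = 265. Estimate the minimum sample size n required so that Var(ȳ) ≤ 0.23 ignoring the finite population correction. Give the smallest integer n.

1153

Without fpc, n₀ = s²/D = 265/0.23 = 1152.1739.
Rounding up, n = 1153.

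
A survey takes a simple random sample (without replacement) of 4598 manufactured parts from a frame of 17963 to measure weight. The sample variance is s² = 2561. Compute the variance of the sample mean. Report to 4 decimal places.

Under SRS without replacement, Var(ȳ) = (1 − f)·s²/n with f = n/N = 4598/17963 = 0.25597061.
Var(ȳ) = (1 − 0.25597061)·2561/4598 = 0.74402939·0.5569813 = 0.41441046.

0.4144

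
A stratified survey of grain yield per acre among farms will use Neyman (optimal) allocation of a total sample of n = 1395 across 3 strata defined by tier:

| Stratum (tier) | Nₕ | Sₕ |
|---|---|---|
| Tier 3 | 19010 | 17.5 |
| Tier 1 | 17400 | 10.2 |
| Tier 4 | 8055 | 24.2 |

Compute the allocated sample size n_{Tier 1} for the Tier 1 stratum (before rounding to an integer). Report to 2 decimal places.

351.14

Neyman allocation: nₕ = n·NₕSₕ / Σⱼ NⱼSⱼ.
Σ NⱼSⱼ = 19010·17.5 + 17400·10.2 + 8055·24.2 = 705086.
n_{Tier 1} = 1395·17400·10.2 / 705086 = 351.14.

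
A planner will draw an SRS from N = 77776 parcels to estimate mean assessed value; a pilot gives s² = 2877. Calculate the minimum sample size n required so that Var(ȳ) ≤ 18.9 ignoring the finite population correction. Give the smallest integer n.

153

Without fpc, n₀ = s²/D = 2877/18.9 = 152.2222.
Rounding up, n = 153.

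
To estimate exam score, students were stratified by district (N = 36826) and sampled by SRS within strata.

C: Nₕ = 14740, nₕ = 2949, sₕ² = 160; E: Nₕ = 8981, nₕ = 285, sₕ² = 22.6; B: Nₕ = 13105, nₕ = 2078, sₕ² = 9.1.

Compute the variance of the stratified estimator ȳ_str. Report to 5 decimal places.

0.01199

Var(ȳ_str) = Σₕ Wₕ²(1 − fₕ)sₕ²/nₕ with Wₕ = Nₕ/N, N = 36826.
C: Wₕ = 0.40026069; term = 0.40026069²·(1 − 0.20006784)·160/2949 = 0.0069531922.
E: Wₕ = 0.24387661; term = 0.24387661²·(1 − 0.03173366)·22.6/285 = 0.0045666603.
B: Wₕ = 0.35586271; term = 0.35586271²·(1 − 0.15856543)·9.1/2078 = 4.6663913 × 10^-4.
Sum = 0.011986492.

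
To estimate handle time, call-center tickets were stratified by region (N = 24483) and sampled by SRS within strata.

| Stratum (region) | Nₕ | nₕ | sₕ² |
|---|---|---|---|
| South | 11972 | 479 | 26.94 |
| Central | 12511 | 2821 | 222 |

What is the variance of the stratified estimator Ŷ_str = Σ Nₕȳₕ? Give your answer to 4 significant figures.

Var(Ŷ_str) = Σₕ Nₕ²(1 − fₕ)sₕ²/nₕ.
South: 11972²·(1 − 479/11972)·26.94/479 = 7.7385963 × 10^6.
Central: 12511²·(1 − 2821/12511)·222/2821 = 9.5403804 × 10^6.
Sum = 1.7278977 × 10^7.

1.728 × 10^7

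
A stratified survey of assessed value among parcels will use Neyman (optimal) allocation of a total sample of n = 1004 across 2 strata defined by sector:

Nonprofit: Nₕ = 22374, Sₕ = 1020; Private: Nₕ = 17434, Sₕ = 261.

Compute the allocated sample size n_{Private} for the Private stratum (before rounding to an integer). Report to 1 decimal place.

Neyman allocation: nₕ = n·NₕSₕ / Σⱼ NⱼSⱼ.
Σ NⱼSⱼ = 22374·1020 + 17434·261 = 2.7371754 × 10^7.
n_{Private} = 1004·17434·261 / (2.7371754 × 10^7) = 166.9.

166.9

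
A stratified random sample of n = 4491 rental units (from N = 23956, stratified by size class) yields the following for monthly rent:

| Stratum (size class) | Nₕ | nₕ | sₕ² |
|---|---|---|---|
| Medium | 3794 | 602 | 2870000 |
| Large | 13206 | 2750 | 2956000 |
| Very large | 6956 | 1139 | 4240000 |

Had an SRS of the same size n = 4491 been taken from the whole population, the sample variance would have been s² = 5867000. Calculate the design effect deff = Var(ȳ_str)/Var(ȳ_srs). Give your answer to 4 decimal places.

0.5857

Var(ȳ_str) = Σ Wₕ²(1−fₕ)sₕ²/nₕ with Wₕ = Nₕ/23956:
  Medium: (3794/23956)²·(1−602/3794)·2870000/602 = 100.60441
  Large: (13206/23956)²·(1−2750/13206)·2956000/2750 = 258.63065
  Very large: (6956/23956)²·(1−1139/6956)·4240000/1139 = 262.46546
  → Var(ȳ_str) = 621.70052.
Var(ȳ_srs) = (1 − 4491/23956)·5867000/4491 = 1061.4832.
deff = 621.70052 / 1061.4832 = 0.5857.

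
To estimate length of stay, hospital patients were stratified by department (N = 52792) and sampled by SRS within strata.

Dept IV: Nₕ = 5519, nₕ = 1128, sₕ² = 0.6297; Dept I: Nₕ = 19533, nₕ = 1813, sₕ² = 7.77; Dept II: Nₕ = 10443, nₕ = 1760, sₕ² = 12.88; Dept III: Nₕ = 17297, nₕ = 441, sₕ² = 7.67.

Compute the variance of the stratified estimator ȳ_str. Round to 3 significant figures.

Var(ȳ_str) = Σₕ Wₕ²(1 − fₕ)sₕ²/nₕ with Wₕ = Nₕ/N, N = 52792.
Dept IV: Wₕ = 0.10454235; term = 0.10454235²·(1 − 0.20438485)·0.6297/1128 = 4.8541388 × 10^-6.
Dept I: Wₕ = 0.36999924; term = 0.36999924²·(1 − 0.09281728)·7.77/1813 = 5.3225488 × 10^-4.
Dept II: Wₕ = 0.19781406; term = 0.19781406²·(1 − 0.16853395)·12.88/1760 = 2.3810145 × 10^-4.
Dept III: Wₕ = 0.32764434; term = 0.32764434²·(1 − 0.02549575)·7.67/441 = 0.001819474.
Sum = 0.0025946845.

0.00259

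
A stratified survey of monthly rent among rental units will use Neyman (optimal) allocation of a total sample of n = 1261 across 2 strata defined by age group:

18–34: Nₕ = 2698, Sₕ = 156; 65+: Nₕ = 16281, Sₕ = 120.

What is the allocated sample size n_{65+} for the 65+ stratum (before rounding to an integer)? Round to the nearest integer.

Neyman allocation: nₕ = n·NₕSₕ / Σⱼ NⱼSⱼ.
Σ NⱼSⱼ = 2698·156 + 16281·120 = 2.374608 × 10^6.
n_{65+} = 1261·16281·120 / (2.374608 × 10^6) = 1037.

1037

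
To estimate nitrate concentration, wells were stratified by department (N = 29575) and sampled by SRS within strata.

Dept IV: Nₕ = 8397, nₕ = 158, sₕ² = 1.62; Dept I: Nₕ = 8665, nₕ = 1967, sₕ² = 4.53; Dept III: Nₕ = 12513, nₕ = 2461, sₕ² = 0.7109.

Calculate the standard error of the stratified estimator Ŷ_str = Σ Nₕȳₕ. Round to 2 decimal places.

937.73

Var(Ŷ_str) = Σₕ Nₕ²(1 − fₕ)sₕ²/nₕ.
Dept IV: 8397²·(1 − 158/8397)·1.62/158 = 709343.48.
Dept I: 8665²·(1 − 1967/8665)·4.53/1967 = 133661.88.
Dept III: 12513²·(1 − 2461/12513)·0.7109/2461 = 36333.8.
Sum = 879339.16.
SE = √(879339.16) = 937.73.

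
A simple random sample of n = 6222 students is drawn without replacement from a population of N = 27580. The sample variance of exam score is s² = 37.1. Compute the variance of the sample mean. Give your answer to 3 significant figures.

0.00462

Under SRS without replacement, Var(ȳ) = (1 − f)·s²/n with f = n/N = 6222/27580 = 0.22559826.
Var(ȳ) = (1 − 0.22559826)·37.1/6222 = 0.77440174·0.005962713 = 0.0046175353.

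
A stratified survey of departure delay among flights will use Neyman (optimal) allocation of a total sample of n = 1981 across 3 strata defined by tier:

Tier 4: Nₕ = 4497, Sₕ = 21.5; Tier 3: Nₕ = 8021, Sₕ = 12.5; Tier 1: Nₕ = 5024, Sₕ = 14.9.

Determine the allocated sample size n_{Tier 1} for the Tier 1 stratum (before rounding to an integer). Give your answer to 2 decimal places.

Neyman allocation: nₕ = n·NₕSₕ / Σⱼ NⱼSⱼ.
Σ NⱼSⱼ = 4497·21.5 + 8021·12.5 + 5024·14.9 = 271805.6.
n_{Tier 1} = 1981·5024·14.9 / 271805.6 = 545.58.

545.58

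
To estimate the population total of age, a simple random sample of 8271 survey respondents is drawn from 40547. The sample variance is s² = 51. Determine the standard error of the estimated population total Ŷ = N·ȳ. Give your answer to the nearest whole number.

Var(Ŷ) = N²·Var(ȳ) = N²·(1 − n/N)·s²/n.
f = 8271/40547 = 0.20398550; Var(ȳ) = 0.79601450·51/8271 = 0.004908323.
Var(Ŷ) = 40547² · 0.004908323 = 8.0695736 × 10^6.
SE(Ŷ) = √(8.0695736 × 10^6) = 2841.

2841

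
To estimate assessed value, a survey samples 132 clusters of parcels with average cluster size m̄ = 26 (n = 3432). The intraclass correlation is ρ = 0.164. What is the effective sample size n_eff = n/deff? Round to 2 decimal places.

deff = 1 + (26 − 1)·0.164 = 1 + 4.1 = 5.1.
n_eff = 3432 / 5.1 = 672.94.

672.94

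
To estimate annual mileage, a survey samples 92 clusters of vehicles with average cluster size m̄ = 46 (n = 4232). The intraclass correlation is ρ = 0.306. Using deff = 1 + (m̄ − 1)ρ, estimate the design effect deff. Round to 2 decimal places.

14.77

deff = 1 + (46 − 1)·0.306 = 1 + 13.77 = 14.77.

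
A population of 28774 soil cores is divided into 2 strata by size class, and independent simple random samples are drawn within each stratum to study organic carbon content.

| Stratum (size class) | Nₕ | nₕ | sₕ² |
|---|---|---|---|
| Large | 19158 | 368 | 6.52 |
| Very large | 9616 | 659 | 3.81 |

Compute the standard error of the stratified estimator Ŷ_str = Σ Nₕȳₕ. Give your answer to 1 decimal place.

Var(Ŷ_str) = Σₕ Nₕ²(1 − fₕ)sₕ²/nₕ.
Large: 19158²·(1 − 368/19158)·6.52/368 = 6.3778856 × 10^6.
Very large: 9616²·(1 − 659/9616)·3.81/659 = 497962.44.
Sum = 6.875848 × 10^6.
SE = √(6.875848 × 10^6) = 2622.2.

2622.2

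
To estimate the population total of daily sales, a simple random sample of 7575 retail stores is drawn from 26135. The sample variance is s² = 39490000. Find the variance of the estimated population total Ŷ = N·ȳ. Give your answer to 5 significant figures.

2.5287 × 10^12

Var(Ŷ) = N²·Var(ȳ) = N²·(1 − n/N)·s²/n.
f = 7575/26135 = 0.28984121; Var(ȳ) = 0.71015879·39490000/7575 = 3702.2007.
Var(Ŷ) = 26135² · 3702.2007 = 2.5287446 × 10^12.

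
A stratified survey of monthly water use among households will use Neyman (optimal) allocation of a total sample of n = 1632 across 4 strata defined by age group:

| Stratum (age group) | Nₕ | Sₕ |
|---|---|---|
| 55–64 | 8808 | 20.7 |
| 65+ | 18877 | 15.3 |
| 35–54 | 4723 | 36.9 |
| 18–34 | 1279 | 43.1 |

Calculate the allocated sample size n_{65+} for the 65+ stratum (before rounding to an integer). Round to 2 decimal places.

672.83

Neyman allocation: nₕ = n·NₕSₕ / Σⱼ NⱼSⱼ.
Σ NⱼSⱼ = 8808·20.7 + 18877·15.3 + 4723·36.9 + 1279·43.1 = 700547.3.
n_{65+} = 1632·18877·15.3 / 700547.3 = 672.83.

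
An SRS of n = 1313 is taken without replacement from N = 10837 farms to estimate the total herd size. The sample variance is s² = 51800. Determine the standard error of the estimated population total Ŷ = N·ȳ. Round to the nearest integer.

63811

Var(Ŷ) = N²·Var(ȳ) = N²·(1 − n/N)·s²/n.
f = 1313/10837 = 0.12115899; Var(ȳ) = 0.87884101·51800/1313 = 34.671717.
Var(Ŷ) = 10837² · 34.671717 = 4.0718662 × 10^9.
SE(Ŷ) = √(4.0718662 × 10^9) = 63811.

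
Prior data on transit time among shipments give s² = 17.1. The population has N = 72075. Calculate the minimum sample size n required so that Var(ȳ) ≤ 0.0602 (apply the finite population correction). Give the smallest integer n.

Without fpc, n₀ = s²/D = 17.1/0.0602 = 284.0532.
With fpc, (1 − n/N)·s²/n ≤ D requires n ≥ n₀/(1 + n₀/N) = 284.0532/(1 + 284.0532/72075) = 282.9381.
Rounding up, n = 283.

283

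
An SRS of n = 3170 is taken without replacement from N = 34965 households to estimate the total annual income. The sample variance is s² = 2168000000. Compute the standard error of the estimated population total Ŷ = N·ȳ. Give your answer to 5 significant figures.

Var(Ŷ) = N²·Var(ȳ) = N²·(1 − n/N)·s²/n.
f = 3170/34965 = 0.09066209; Var(ȳ) = 0.90933791·2168000000/3170 = 621906.81.
Var(Ŷ) = 34965² · 621906.81 = 7.6031293 × 10^14.
SE(Ŷ) = √(7.6031293 × 10^14) = 2.7574 × 10^7.

2.7574 × 10^7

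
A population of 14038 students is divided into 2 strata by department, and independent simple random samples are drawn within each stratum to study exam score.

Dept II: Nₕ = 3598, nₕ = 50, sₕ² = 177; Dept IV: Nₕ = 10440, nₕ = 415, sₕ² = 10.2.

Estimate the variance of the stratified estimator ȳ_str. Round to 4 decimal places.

Var(ȳ_str) = Σₕ Wₕ²(1 − fₕ)sₕ²/nₕ with Wₕ = Nₕ/N, N = 14038.
Dept II: Wₕ = 0.25630432; term = 0.25630432²·(1 − 0.01389661)·177/50 = 0.22931769.
Dept IV: Wₕ = 0.74369568; term = 0.74369568²·(1 − 0.03975096)·10.2/415 = 0.013053485.
Sum = 0.24237118.

0.2424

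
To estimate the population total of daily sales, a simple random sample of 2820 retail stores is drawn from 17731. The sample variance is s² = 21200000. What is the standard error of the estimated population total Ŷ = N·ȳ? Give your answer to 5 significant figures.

1.4098 × 10^6

Var(Ŷ) = N²·Var(ȳ) = N²·(1 − n/N)·s²/n.
f = 2820/17731 = 0.15904348; Var(ȳ) = 0.84095652·21200000/2820 = 6322.0845.
Var(Ŷ) = 17731² · 6322.0845 = 1.9875898 × 10^12.
SE(Ŷ) = √(1.9875898 × 10^12) = 1.4098 × 10^6.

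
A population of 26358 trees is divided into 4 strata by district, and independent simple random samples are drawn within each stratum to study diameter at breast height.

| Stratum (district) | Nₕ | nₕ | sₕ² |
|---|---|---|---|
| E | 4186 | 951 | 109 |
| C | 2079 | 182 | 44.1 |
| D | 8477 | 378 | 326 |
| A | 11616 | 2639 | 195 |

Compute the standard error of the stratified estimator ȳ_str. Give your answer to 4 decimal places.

0.3161

Var(ȳ_str) = Σₕ Wₕ²(1 − fₕ)sₕ²/nₕ with Wₕ = Nₕ/N, N = 26358.
E: Wₕ = 0.15881326; term = 0.15881326²·(1 − 0.22718586)·109/951 = 0.0022340587.
C: Wₕ = 0.07887548; term = 0.07887548²·(1 − 0.08754209)·44.1/182 = 0.0013755111.
D: Wₕ = 0.32161014; term = 0.32161014²·(1 − 0.04459125)·326/378 = 0.085226465.
A: Wₕ = 0.44070112; term = 0.44070112²·(1 − 0.22718664)·195/2639 = 0.011090679.
Sum = 0.099926714.
SE = √(0.099926714) = 0.3161.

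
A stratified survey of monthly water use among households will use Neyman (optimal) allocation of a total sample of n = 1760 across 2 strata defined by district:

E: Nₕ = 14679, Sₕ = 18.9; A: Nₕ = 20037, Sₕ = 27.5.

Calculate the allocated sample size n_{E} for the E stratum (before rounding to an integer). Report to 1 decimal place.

589.4

Neyman allocation: nₕ = n·NₕSₕ / Σⱼ NⱼSⱼ.
Σ NⱼSⱼ = 14679·18.9 + 20037·27.5 = 828450.6.
n_{E} = 1760·14679·18.9 / 828450.6 = 589.4.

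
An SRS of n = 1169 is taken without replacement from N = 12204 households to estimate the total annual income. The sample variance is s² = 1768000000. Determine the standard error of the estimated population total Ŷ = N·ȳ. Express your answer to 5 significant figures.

1.4272 × 10^7

Var(Ŷ) = N²·Var(ȳ) = N²·(1 − n/N)·s²/n.
f = 1169/12204 = 0.09578827; Var(ȳ) = 0.90421173·1768000000/1169 = 1.3675332 × 10^6.
Var(Ŷ) = 12204² · (1.3675332 × 10^6) = 2.0367713 × 10^14.
SE(Ŷ) = √(2.0367713 × 10^14) = 1.4272 × 10^7.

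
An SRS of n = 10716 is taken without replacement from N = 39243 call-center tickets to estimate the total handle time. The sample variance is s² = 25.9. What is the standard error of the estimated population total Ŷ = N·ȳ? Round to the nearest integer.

Var(Ŷ) = N²·Var(ȳ) = N²·(1 − n/N)·s²/n.
f = 10716/39243 = 0.27306781; Var(ȳ) = 0.72693219·25.9/10716 = 0.0017569563.
Var(Ŷ) = 39243² · 0.0017569563 = 2.7057356 × 10^6.
SE(Ŷ) = √(2.7057356 × 10^6) = 1645.

1645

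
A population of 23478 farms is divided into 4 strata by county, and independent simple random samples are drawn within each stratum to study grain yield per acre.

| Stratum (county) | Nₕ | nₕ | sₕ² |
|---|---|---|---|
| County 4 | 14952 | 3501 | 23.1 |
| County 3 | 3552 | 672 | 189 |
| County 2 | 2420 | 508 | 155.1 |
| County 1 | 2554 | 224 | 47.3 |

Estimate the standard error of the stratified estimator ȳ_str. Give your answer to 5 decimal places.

0.11005

Var(ȳ_str) = Σₕ Wₕ²(1 − fₕ)sₕ²/nₕ with Wₕ = Nₕ/N, N = 23478.
County 4: Wₕ = 0.63685152; term = 0.63685152²·(1 − 0.23414928)·23.1/3501 = 0.0020494644.
County 3: Wₕ = 0.15129057; term = 0.15129057²·(1 − 0.18918919)·189/672 = 0.0052195827.
County 2: Wₕ = 0.10307522; term = 0.10307522²·(1 − 0.20991736)·155.1/508 = 0.0025628851.
County 1: Wₕ = 0.10878269; term = 0.10878269²·(1 − 0.08770556)·47.3/224 = 0.0022796477.
Sum = 0.01211158.
SE = √(0.01211158) = 0.11005.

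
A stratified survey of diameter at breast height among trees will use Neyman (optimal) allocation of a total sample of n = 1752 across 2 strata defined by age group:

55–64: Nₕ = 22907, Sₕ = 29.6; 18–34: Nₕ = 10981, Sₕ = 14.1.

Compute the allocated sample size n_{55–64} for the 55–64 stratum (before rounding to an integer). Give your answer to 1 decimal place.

1426.3

Neyman allocation: nₕ = n·NₕSₕ / Σⱼ NⱼSⱼ.
Σ NⱼSⱼ = 22907·29.6 + 10981·14.1 = 832879.3.
n_{55–64} = 1752·22907·29.6 / 832879.3 = 1426.3.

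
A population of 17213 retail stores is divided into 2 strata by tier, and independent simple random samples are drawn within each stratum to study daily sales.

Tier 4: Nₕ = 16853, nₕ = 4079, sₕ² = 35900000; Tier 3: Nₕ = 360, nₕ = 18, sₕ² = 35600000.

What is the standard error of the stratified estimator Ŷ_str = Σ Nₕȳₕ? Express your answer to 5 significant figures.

Var(Ŷ_str) = Σₕ Nₕ²(1 − fₕ)sₕ²/nₕ.
Tier 4: 16853²·(1 − 4079/16853)·35900000/4079 = 1.8947193 × 10^12.
Tier 3: 360²·(1 − 18/360)·35600000/18 = 2.43504 × 10^11.
Sum = 2.1382233 × 10^12.
SE = √(2.1382233 × 10^12) = 1.4623 × 10^6.

1.4623 × 10^6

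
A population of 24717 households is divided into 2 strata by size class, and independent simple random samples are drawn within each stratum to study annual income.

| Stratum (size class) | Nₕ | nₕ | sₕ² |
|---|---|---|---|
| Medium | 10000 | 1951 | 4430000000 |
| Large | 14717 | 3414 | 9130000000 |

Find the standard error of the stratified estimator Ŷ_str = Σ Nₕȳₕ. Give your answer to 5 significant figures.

2.5052 × 10^7

Var(Ŷ_str) = Σₕ Nₕ²(1 − fₕ)sₕ²/nₕ.
Medium: 10000²·(1 − 1951/10000)·4430000000/1951 = 1.8276304 × 10^14.
Large: 14717²·(1 − 3414/14717)·9130000000/3414 = 4.4485685 × 10^14.
Sum = 6.2761989 × 10^14.
SE = √(6.2761989 × 10^14) = 2.5052 × 10^7.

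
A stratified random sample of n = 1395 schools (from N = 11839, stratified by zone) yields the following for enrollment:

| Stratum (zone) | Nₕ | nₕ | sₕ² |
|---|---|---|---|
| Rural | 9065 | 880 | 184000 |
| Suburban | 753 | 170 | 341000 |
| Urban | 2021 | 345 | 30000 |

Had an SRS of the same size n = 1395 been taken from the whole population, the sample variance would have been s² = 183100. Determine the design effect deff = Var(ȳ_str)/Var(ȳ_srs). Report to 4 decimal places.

Var(ȳ_str) = Σ Wₕ²(1−fₕ)sₕ²/nₕ with Wₕ = Nₕ/11839:
  Rural: (9065/11839)²·(1−880/9065)·184000/880 = 110.68572
  Suburban: (753/11839)²·(1−170/753)·341000/170 = 6.2825933
  Urban: (2021/11839)²·(1−345/2021)·30000/345 = 2.101418
  → Var(ȳ_str) = 119.06973.
Var(ȳ_srs) = (1 − 1395/11839)·183100/1395 = 115.78865.
deff = 119.06973 / 115.78865 = 1.0283.

1.0283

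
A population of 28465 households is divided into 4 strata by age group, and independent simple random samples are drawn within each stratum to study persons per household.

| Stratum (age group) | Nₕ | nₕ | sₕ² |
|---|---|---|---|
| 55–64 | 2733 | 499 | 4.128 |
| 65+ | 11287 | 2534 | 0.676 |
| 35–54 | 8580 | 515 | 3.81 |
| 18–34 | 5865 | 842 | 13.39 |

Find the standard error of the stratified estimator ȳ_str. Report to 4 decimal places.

Var(ȳ_str) = Σₕ Wₕ²(1 − fₕ)sₕ²/nₕ with Wₕ = Nₕ/N, N = 28465.
55–64: Wₕ = 0.09601265; term = 0.09601265²·(1 − 0.18258324)·4.128/499 = 6.2336091 × 10^-5.
65+: Wₕ = 0.39652204; term = 0.39652204²·(1 − 0.22450607)·0.676/2534 = 3.2527686 × 10^-5.
35–54: Wₕ = 0.30142280; term = 0.30142280²·(1 − 0.06002331)·3.81/515 = 6.3181078 × 10^-4.
18–34: Wₕ = 0.20604251; term = 0.20604251²·(1 − 0.14356351)·13.39/842 = 5.7819896 × 10^-4.
Sum = 0.0013048735.
SE = √(0.0013048735) = 0.0361.

0.0361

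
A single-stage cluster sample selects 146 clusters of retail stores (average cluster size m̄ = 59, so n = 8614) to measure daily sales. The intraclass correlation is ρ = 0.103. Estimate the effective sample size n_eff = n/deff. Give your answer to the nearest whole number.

1235

deff = 1 + (59 − 1)·0.103 = 1 + 5.974 = 6.974.
n_eff = 8614 / 6.974 = 1235.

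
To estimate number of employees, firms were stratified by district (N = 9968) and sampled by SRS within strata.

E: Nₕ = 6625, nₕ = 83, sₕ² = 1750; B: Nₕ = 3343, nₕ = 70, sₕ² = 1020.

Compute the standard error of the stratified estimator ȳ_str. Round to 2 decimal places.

Var(ȳ_str) = Σₕ Wₕ²(1 − fₕ)sₕ²/nₕ with Wₕ = Nₕ/N, N = 9968.
E: Wₕ = 0.66462681; term = 0.66462681²·(1 − 0.01252830)·1750/83 = 9.1968758.
B: Wₕ = 0.33537319; term = 0.33537319²·(1 − 0.02093928)·1020/70 = 1.6046062.
Sum = 10.801482.
SE = √(10.801482) = 3.29.

3.29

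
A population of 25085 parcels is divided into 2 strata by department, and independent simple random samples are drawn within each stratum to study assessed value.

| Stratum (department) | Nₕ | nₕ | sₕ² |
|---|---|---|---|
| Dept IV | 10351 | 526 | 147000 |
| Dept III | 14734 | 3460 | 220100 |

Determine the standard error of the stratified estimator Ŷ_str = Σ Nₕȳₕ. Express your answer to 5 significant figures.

197450

Var(Ŷ_str) = Σₕ Nₕ²(1 − fₕ)sₕ²/nₕ.
Dept IV: 10351²·(1 − 526/10351)·147000/526 = 2.8421465 × 10^10.
Dept III: 14734²·(1 − 3460/14734)·220100/3460 = 1.0566779 × 10^10.
Sum = 3.8988244 × 10^10.
SE = √(3.8988244 × 10^10) = 197450.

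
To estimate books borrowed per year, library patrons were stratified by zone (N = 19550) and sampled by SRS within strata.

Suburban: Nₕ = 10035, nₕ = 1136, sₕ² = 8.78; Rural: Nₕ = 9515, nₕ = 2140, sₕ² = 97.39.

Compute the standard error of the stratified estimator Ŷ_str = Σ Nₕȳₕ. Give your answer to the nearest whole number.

Var(Ŷ_str) = Σₕ Nₕ²(1 − fₕ)sₕ²/nₕ.
Suburban: 10035²·(1 − 1136/10035)·8.78/1136 = 690199.7.
Rural: 9515²·(1 − 2140/9515)·97.39/2140 = 3.193533 × 10^6.
Sum = 3.8837327 × 10^6.
SE = √(3.8837327 × 10^6) = 1971.

1971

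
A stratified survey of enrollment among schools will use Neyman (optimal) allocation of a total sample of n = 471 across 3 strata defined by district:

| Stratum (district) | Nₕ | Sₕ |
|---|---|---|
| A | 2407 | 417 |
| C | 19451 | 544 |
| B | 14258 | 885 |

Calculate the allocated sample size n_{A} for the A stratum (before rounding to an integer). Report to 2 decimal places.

19.53

Neyman allocation: nₕ = n·NₕSₕ / Σⱼ NⱼSⱼ.
Σ NⱼSⱼ = 2407·417 + 19451·544 + 14258·885 = 2.4203393 × 10^7.
n_{A} = 471·2407·417 / (2.4203393 × 10^7) = 19.53.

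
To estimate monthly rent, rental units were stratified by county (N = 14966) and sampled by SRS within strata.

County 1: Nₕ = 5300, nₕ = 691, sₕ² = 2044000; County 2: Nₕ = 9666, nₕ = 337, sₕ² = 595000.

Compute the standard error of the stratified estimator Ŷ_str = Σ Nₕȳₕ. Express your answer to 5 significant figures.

Var(Ŷ_str) = Σₕ Nₕ²(1 − fₕ)sₕ²/nₕ.
County 1: 5300²·(1 − 691/5300)·2044000/691 = 7.2257914 × 10^10.
County 2: 9666²·(1 − 337/9666)·595000/337 = 1.5920949 × 10^11.
Sum = 2.314674 × 10^11.
SE = √(2.314674 × 10^11) = 481110.

481110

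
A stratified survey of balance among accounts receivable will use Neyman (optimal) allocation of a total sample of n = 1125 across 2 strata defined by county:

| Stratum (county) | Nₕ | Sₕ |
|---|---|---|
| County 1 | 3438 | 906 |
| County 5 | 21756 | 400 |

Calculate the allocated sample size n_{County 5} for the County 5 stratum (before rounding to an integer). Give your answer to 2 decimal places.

Neyman allocation: nₕ = n·NₕSₕ / Σⱼ NⱼSⱼ.
Σ NⱼSⱼ = 3438·906 + 21756·400 = 1.1817228 × 10^7.
n_{County 5} = 1125·21756·400 / (1.1817228 × 10^7) = 828.47.

828.47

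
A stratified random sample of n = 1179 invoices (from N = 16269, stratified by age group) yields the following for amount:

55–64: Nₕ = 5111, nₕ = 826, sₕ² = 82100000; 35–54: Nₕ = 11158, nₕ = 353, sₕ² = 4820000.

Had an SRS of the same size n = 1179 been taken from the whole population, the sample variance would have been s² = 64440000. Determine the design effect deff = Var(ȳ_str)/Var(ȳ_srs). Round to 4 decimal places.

0.2849

Var(ȳ_str) = Σ Wₕ²(1−fₕ)sₕ²/nₕ with Wₕ = Nₕ/16269:
  55–64: (5111/16269)²·(1−826/5111)·82100000/826 = 8224.284
  35–54: (11158/16269)²·(1−353/11158)·4820000/353 = 6219.5898
  → Var(ȳ_str) = 14443.874.
Var(ȳ_srs) = (1 − 1179/16269)·64440000/1179 = 50695.581.
deff = 14443.874 / 50695.581 = 0.2849.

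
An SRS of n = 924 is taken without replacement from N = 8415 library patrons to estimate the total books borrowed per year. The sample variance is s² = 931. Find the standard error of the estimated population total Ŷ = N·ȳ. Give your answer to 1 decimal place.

7969.6

Var(Ŷ) = N²·Var(ȳ) = N²·(1 − n/N)·s²/n.
f = 924/8415 = 0.10980392; Var(ȳ) = 0.89019608·931/924 = 0.89693999.
Var(Ŷ) = 8415² · 0.89693999 = 6.3514316 × 10^7.
SE(Ŷ) = √(6.3514316 × 10^7) = 7969.6.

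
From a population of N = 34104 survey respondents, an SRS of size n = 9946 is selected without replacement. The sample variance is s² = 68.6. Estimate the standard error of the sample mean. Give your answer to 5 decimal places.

0.06990

Under SRS without replacement, Var(ȳ) = (1 − f)·s²/n with f = n/N = 9946/34104 = 0.29163734.
Var(ȳ) = (1 − 0.29163734)·68.6/9946 = 0.70836266·0.0068972451 = 0.0048857509.
SE(ȳ) = √(0.0048857509) = 0.06990.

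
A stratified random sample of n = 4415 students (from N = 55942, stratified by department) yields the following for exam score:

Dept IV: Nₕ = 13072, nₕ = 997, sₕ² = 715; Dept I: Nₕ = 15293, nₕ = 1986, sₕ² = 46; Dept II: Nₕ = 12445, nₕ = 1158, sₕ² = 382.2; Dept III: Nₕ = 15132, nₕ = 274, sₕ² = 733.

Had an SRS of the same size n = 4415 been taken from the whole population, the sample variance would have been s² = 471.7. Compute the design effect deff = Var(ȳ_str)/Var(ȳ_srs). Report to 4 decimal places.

Var(ȳ_str) = Σ Wₕ²(1−fₕ)sₕ²/nₕ with Wₕ = Nₕ/55942:
  Dept IV: (13072/55942)²·(1−997/13072)·715/997 = 0.036171297
  Dept I: (15293/55942)²·(1−1986/15293)·46/1986 = 0.0015061751
  Dept II: (12445/55942)²·(1−1158/12445)·382.2/1158 = 0.014814247
  Dept III: (15132/55942)²·(1−274/15132)·733/274 = 0.19219148
  → Var(ȳ_str) = 0.2446832.
Var(ȳ_srs) = (1 − 4415/55942)·471.7/4415 = 0.09840837.
deff = 0.2446832 / 0.09840837 = 2.4864.

2.4864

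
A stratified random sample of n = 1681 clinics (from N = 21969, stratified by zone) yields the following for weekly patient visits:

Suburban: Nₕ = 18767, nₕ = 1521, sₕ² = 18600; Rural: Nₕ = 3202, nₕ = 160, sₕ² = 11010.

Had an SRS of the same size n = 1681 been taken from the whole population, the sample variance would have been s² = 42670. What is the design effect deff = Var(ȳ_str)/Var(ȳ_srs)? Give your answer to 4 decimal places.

Var(ȳ_str) = Σ Wₕ²(1−fₕ)sₕ²/nₕ with Wₕ = Nₕ/21969:
  Suburban: (18767/21969)²·(1−1521/18767)·18600/1521 = 8.2006143
  Rural: (3202/21969)²·(1−160/3202)·11010/160 = 1.3887603
  → Var(ȳ_str) = 9.5893746.
Var(ȳ_srs) = (1 − 1681/21969)·42670/1681 = 23.441418.
deff = 9.5893746 / 23.441418 = 0.4091.

0.4091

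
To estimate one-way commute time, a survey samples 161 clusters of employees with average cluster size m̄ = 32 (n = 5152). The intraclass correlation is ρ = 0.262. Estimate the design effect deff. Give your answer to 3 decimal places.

deff = 1 + (32 − 1)·0.262 = 1 + 8.122 = 9.122.

9.122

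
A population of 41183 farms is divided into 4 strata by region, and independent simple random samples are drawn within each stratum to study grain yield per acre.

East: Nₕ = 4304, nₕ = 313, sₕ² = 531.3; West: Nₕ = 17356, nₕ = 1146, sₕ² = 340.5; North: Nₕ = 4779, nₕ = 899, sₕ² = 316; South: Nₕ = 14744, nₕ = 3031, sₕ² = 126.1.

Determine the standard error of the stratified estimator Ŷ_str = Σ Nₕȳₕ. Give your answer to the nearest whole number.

11245

Var(Ŷ_str) = Σₕ Nₕ²(1 − fₕ)sₕ²/nₕ.
East: 4304²·(1 − 313/4304)·531.3/313 = 2.9157445 × 10^7.
West: 17356²·(1 − 1146/17356)·340.5/1146 = 8.3592084 × 10^7.
North: 4779²·(1 − 899/4779)·316/899 = 6.5177267 × 10^6.
South: 14744²·(1 − 3031/14744)·126.1/3031 = 7.1847658 × 10^6.
Sum = 1.2645202 × 10^8.
SE = √(1.2645202 × 10^8) = 11245.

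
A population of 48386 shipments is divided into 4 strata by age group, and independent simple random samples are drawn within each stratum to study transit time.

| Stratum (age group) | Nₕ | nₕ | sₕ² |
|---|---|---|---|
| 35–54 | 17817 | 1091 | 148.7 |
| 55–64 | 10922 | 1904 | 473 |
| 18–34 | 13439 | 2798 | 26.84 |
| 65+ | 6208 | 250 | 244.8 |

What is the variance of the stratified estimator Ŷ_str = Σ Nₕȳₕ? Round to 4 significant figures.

Var(Ŷ_str) = Σₕ Nₕ²(1 − fₕ)sₕ²/nₕ.
35–54: 17817²·(1 − 1091/17817)·148.7/1091 = 4.0617472 × 10^7.
55–64: 10922²·(1 − 1904/10922)·473/1904 = 2.4468458 × 10^7.
18–34: 13439²·(1 − 2798/13439)·26.84/2798 = 1.3717792 × 10^6.
65+: 6208²·(1 − 250/6208)·244.8/250 = 3.6217929 × 10^7.
Sum = 1.0267564 × 10^8.

1.027 × 10^8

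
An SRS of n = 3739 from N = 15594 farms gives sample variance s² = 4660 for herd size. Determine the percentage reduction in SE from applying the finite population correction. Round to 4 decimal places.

12.8089

f = n/N = 3739/15594 = 0.23977171.
SE_no-fpc = √(s²/n) = 1.1163882; SE_fpc = √((1−f)s²/n) = 0.97339081.
Ratio = √(1−f) = 0.87191071. Reduction = 100·(1 − 0.87191071) = 12.8089%.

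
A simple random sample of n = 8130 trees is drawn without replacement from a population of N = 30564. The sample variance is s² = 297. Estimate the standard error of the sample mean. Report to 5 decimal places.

Under SRS without replacement, Var(ȳ) = (1 − f)·s²/n with f = n/N = 8130/30564 = 0.26599921.
Var(ȳ) = (1 − 0.26599921)·297/8130 = 0.73400079·0.036531365 = 0.026814051.
SE(ȳ) = √(0.026814051) = 0.16375.

0.16375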